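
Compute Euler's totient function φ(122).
60

122 = 2 × 61
φ(n) = n × ∏(1 - 1/p) for each prime p dividing n
φ(122) = 122 × (1 - 1/2) × (1 - 1/61) = 60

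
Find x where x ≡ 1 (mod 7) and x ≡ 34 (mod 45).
169

Using Chinese Remainder Theorem:
M = 7 × 45 = 315
M1 = 45, M2 = 7
y1 = 45^(-1) mod 7 = 5
y2 = 7^(-1) mod 45 = 13
x = (1×45×5 + 34×7×13) mod 315 = 169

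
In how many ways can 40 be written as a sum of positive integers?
37338

p(n) counts ways to write n as a sum of positive integers (order ignored).
Euler's pentagonal recurrence: p(k) = p(k-1) + p(k-2) - p(k-5) - p(k-7) + p(k-12) + p(k-15) - ... (offsets j(3j∓1)/2, signs ++--, p(0)=1, p(<0)=0).
DP table for k = 0..39: p(0)=1, p(1)=1, p(2)=2, p(3)=3, p(4)=5, p(5)=7, p(6)=11, p(7)=15, p(8)=22, p(9)=30, p(10)=42, p(11)=56, p(12)=77, p(13)=101, p(14)=135, p(15)=176, p(16)=231, p(17)=297, p(18)=385, p(19)=490, p(20)=627, p(21)=792, p(22)=1002, p(23)=1255, p(24)=1575, p(25)=1958, p(26)=2436, p(27)=3010, p(28)=3718, p(29)=4565, p(30)=5604, p(31)=6842, p(32)=8349, p(33)=10143, p(34)=12310, p(35)=14883, p(36)=17977, p(37)=21637, p(38)=26015, p(39)=31185.
Final step: p(40) = p(39) + p(38) - p(35) - p(33) + p(28) + p(25) - p(18) - p(14) + p(5) + p(0)
= 31185 + 26015 - 14883 - 10143 + 3718 + 1958 - 385 - 135 + 7 + 1
= 37338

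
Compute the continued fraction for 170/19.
[8; 1, 18]

Euclidean algorithm steps:
170 = 8 × 19 + 18
19 = 1 × 18 + 1
18 = 18 × 1 + 0
Continued fraction: [8; 1, 18]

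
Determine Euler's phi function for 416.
192

416 = 2^5 × 13
φ(n) = n × ∏(1 - 1/p) for each prime p dividing n
φ(416) = 416 × (1 - 1/2) × (1 - 1/13) = 192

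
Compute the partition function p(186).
1171432692373

p(n) counts ways to write n as a sum of positive integers (order ignored).
Euler's pentagonal recurrence: p(k) = p(k-1) + p(k-2) - p(k-5) - p(k-7) + p(k-12) + p(k-15) - ... (offsets j(3j∓1)/2, signs ++--, p(0)=1, p(<0)=0).
DP table for k = 0..185: p(0)=1, p(1)=1, p(2)=2, p(3)=3, p(4)=5, p(5)=7, p(6)=11, p(7)=15, p(8)=22, p(9)=30, p(10)=42, p(11)=56, p(12)=77, p(13)=101, p(14)=135, p(15)=176, p(16)=231, p(17)=297, p(18)=385, p(19)=490, p(20)=627, p(21)=792, p(22)=1002, p(23)=1255, p(24)=1575, p(25)=1958, p(26)=2436, p(27)=3010, p(28)=3718, p(29)=4565, p(30)=5604, p(31)=6842, p(32)=8349, p(33)=10143, p(34)=12310, p(35)=14883, p(36)=17977, p(37)=21637, p(38)=26015, p(39)=31185, p(40)=37338, p(41)=44583, p(42)=53174, p(43)=63261, p(44)=75175, p(45)=89134, p(46)=105558, p(47)=124754, p(48)=147273, p(49)=173525, p(50)=204226, p(51)=239943, p(52)=281589, p(53)=329931, p(54)=386155, p(55)=451276, p(56)=526823, p(57)=614154, p(58)=715220, p(59)=831820, p(60)=966467, p(61)=1121505, p(62)=1300156, p(63)=1505499, p(64)=1741630, p(65)=2012558, p(66)=2323520, p(67)=2679689, p(68)=3087735, p(69)=3554345, p(70)=4087968, p(71)=4697205, p(72)=5392783, p(73)=6185689, p(74)=7089500, p(75)=8118264, p(76)=9289091, p(77)=10619863, p(78)=12132164, p(79)=13848650, p(80)=15796476, p(81)=18004327, p(82)=20506255, p(83)=23338469, p(84)=26543660, p(85)=30167357, p(86)=34262962, p(87)=38887673, p(88)=44108109, p(89)=49995925, p(90)=56634173, p(91)=64112359, p(92)=72533807, p(93)=82010177, p(94)=92669720, p(95)=104651419, p(96)=118114304, p(97)=133230930, p(98)=150198136, p(99)=169229875, p(100)=190569292, p(101)=214481126, p(102)=241265379, p(103)=271248950, p(104)=304801365, p(105)=342325709, p(106)=384276336, p(107)=431149389, p(108)=483502844, p(109)=541946240, p(110)=607163746, p(111)=679903203, p(112)=761002156, p(113)=851376628, p(114)=952050665, p(115)=1064144451, p(116)=1188908248, p(117)=1327710076, p(118)=1482074143, p(119)=1653668665, p(120)=1844349560, p(121)=2056148051, p(122)=2291320912, p(123)=2552338241, p(124)=2841940500, p(125)=3163127352, p(126)=3519222692, p(127)=3913864295, p(128)=4351078600, p(129)=4835271870, p(130)=5371315400, p(131)=5964539504, p(132)=6620830889, p(133)=7346629512, p(134)=8149040695, p(135)=9035836076, p(136)=10015581680, p(137)=11097645016, p(138)=12292341831, p(139)=13610949895, p(140)=15065878135, p(141)=16670689208, p(142)=18440293320, p(143)=20390982757, p(144)=22540654445, p(145)=24908858009, p(146)=27517052599, p(147)=30388671978, p(148)=33549419497, p(149)=37027355200, p(150)=40853235313, p(151)=45060624582, p(152)=49686288421, p(153)=54770336324, p(154)=60356673280, p(155)=66493182097, p(156)=73232243759, p(157)=80630964769, p(158)=88751778802, p(159)=97662728555, p(160)=107438159466, p(161)=118159068427, p(162)=129913904637, p(163)=142798995930, p(164)=156919475295, p(165)=172389800255, p(166)=189334822579, p(167)=207890420102, p(168)=228204732751, p(169)=250438925115, p(170)=274768617130, p(171)=301384802048, p(172)=330495499613, p(173)=362326859895, p(174)=397125074750, p(175)=435157697830, p(176)=476715857290, p(177)=522115831195, p(178)=571701605655, p(179)=625846753120, p(180)=684957390936, p(181)=749474411781, p(182)=819876908323, p(183)=896684817527, p(184)=980462880430, p(185)=1071823774337.
Final step: p(186) = p(185) + p(184) - p(181) - p(179) + p(174) + p(171) - p(164) - p(160) + p(151) + p(146) - p(135) - p(129) + p(116) + p(109) - p(94) - p(86) + p(69) + p(60) - p(41) - p(31) + p(10)
= 1071823774337 + 980462880430 - 749474411781 - 625846753120 + 397125074750 + 301384802048 - 156919475295 - 107438159466 + 45060624582 + 27517052599 - 9035836076 - 4835271870 + 1188908248 + 541946240 - 92669720 - 34262962 + 3554345 + 966467 - 44583 - 6842 + 42
= 1171432692373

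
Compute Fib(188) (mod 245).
46

Matrix identity: Q^n = [[F_(n+1), F_n], [F_n, F_(n-1)]] with Q = [[1,1],[1,0]].
n = 188 = 10111100₂. Square-and-multiply, entries mod 245:
Q^1 = [[1,1],[1,0]]
Q^2 = (Q^1)² = [[2,1],[1,1]]
Q^5 = (Q^2)²·Q = [[8,5],[5,3]]
Q^11 = (Q^5)²·Q = [[144,89],[89,55]]
Q^23 = (Q^11)²·Q = [[63,237],[237,71]]
Q^47 = (Q^23)²·Q = [[21,113],[113,153]]
Q^94 = (Q^47)² = [[225,62],[62,163]]
Q^188 = (Q^94)² = [[79,46],[46,33]]
F_188 mod 245 = Q^188[0][1] = 46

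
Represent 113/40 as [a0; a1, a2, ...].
[2; 1, 4, 1, 2, 2]

Euclidean algorithm steps:
113 = 2 × 40 + 33
40 = 1 × 33 + 7
33 = 4 × 7 + 5
7 = 1 × 5 + 2
5 = 2 × 2 + 1
2 = 2 × 1 + 0
Continued fraction: [2; 1, 4, 1, 2, 2]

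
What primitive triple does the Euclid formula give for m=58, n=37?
(1995, 4292, 4733)

Euclid's formula: a = m² - n², b = 2mn, c = m² + n²
m = 58, n = 37
a = 58² - 37² = 3364 - 1369 = 1995
b = 2 × 58 × 37 = 4292
c = 58² + 37² = 3364 + 1369 = 4733
Verification: 1995² + 4292² = 3980025 + 18421264 = 22401289 = 4733² ✓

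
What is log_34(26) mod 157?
119

Baby-step giant-step with step n = ⌈√157⌉ = 13.
Baby steps 34^j mod 157 (j:value) for j=0..12: 0:1, 1:34, 2:57, 3:54, 4:109, 5:95, 6:90, 7:77, 8:106, 9:150, 10:76, 11:72, 12:93.
Giant-step multiplier: 34^(-13) ≡ 34^(156-13) = 34^143 ≡ 50 (mod 157).
Giant steps γ_i = 26·50^i mod 157: γ_0=26, γ_1=44, γ_2=2, γ_3=100, γ_4=133, γ_5=56, γ_6=131, γ_7=113, γ_8=155, γ_9=57 (in table at j=2).
x = i·n + j = 9·13 + 2 = 119.
Check: 34^119 ≡ 26 (mod 157).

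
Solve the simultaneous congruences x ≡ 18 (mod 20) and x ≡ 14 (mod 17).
218

Using Chinese Remainder Theorem:
M = 20 × 17 = 340
M1 = 17, M2 = 20
y1 = 17^(-1) mod 20 = 13
y2 = 20^(-1) mod 17 = 6
x = (18×17×13 + 14×20×6) mod 340 = 218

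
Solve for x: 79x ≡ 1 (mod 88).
39

gcd(79, 88) = 1, so the inverse exists.
Extended Euclidean algorithm on (88, 79):
88 = 1 × 79 + 9  ⟹  9 = (1)·88 + (-1)·79
79 = 8 × 9 + 7  ⟹  7 = (-8)·88 + (9)·79
9 = 1 × 7 + 2  ⟹  2 = (9)·88 + (-10)·79
7 = 3 × 2 + 1  ⟹  1 = (-35)·88 + (39)·79
So (39)·79 ≡ 1 (mod 88), i.e. 79^(-1) ≡ 39 (mod 88).
Check: 79 × 39 = 3081 ≡ 1 (mod 88)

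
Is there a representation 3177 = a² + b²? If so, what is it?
24² + 51² (a=24, b=51)

Factorization: 3177 = 3^2 × 353
By Fermat: n is sum of two squares iff every prime p ≡ 3 (mod 4) appears to even power.
All primes ≡ 3 (mod 4) appear to even power.
Search a = 0, 1, 2, … for 3177 - a² a perfect square: first hit at a = 24: 3177 - 576 = 2601 = 51².
3177 = 24² + 51² = 576 + 2601 ✓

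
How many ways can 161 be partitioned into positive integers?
118159068427

p(n) counts ways to write n as a sum of positive integers (order ignored).
Euler's pentagonal recurrence: p(k) = p(k-1) + p(k-2) - p(k-5) - p(k-7) + p(k-12) + p(k-15) - ... (offsets j(3j∓1)/2, signs ++--, p(0)=1, p(<0)=0).
DP table for k = 0..160: p(0)=1, p(1)=1, p(2)=2, p(3)=3, p(4)=5, p(5)=7, p(6)=11, p(7)=15, p(8)=22, p(9)=30, p(10)=42, p(11)=56, p(12)=77, p(13)=101, p(14)=135, p(15)=176, p(16)=231, p(17)=297, p(18)=385, p(19)=490, p(20)=627, p(21)=792, p(22)=1002, p(23)=1255, p(24)=1575, p(25)=1958, p(26)=2436, p(27)=3010, p(28)=3718, p(29)=4565, p(30)=5604, p(31)=6842, p(32)=8349, p(33)=10143, p(34)=12310, p(35)=14883, p(36)=17977, p(37)=21637, p(38)=26015, p(39)=31185, p(40)=37338, p(41)=44583, p(42)=53174, p(43)=63261, p(44)=75175, p(45)=89134, p(46)=105558, p(47)=124754, p(48)=147273, p(49)=173525, p(50)=204226, p(51)=239943, p(52)=281589, p(53)=329931, p(54)=386155, p(55)=451276, p(56)=526823, p(57)=614154, p(58)=715220, p(59)=831820, p(60)=966467, p(61)=1121505, p(62)=1300156, p(63)=1505499, p(64)=1741630, p(65)=2012558, p(66)=2323520, p(67)=2679689, p(68)=3087735, p(69)=3554345, p(70)=4087968, p(71)=4697205, p(72)=5392783, p(73)=6185689, p(74)=7089500, p(75)=8118264, p(76)=9289091, p(77)=10619863, p(78)=12132164, p(79)=13848650, p(80)=15796476, p(81)=18004327, p(82)=20506255, p(83)=23338469, p(84)=26543660, p(85)=30167357, p(86)=34262962, p(87)=38887673, p(88)=44108109, p(89)=49995925, p(90)=56634173, p(91)=64112359, p(92)=72533807, p(93)=82010177, p(94)=92669720, p(95)=104651419, p(96)=118114304, p(97)=133230930, p(98)=150198136, p(99)=169229875, p(100)=190569292, p(101)=214481126, p(102)=241265379, p(103)=271248950, p(104)=304801365, p(105)=342325709, p(106)=384276336, p(107)=431149389, p(108)=483502844, p(109)=541946240, p(110)=607163746, p(111)=679903203, p(112)=761002156, p(113)=851376628, p(114)=952050665, p(115)=1064144451, p(116)=1188908248, p(117)=1327710076, p(118)=1482074143, p(119)=1653668665, p(120)=1844349560, p(121)=2056148051, p(122)=2291320912, p(123)=2552338241, p(124)=2841940500, p(125)=3163127352, p(126)=3519222692, p(127)=3913864295, p(128)=4351078600, p(129)=4835271870, p(130)=5371315400, p(131)=5964539504, p(132)=6620830889, p(133)=7346629512, p(134)=8149040695, p(135)=9035836076, p(136)=10015581680, p(137)=11097645016, p(138)=12292341831, p(139)=13610949895, p(140)=15065878135, p(141)=16670689208, p(142)=18440293320, p(143)=20390982757, p(144)=22540654445, p(145)=24908858009, p(146)=27517052599, p(147)=30388671978, p(148)=33549419497, p(149)=37027355200, p(150)=40853235313, p(151)=45060624582, p(152)=49686288421, p(153)=54770336324, p(154)=60356673280, p(155)=66493182097, p(156)=73232243759, p(157)=80630964769, p(158)=88751778802, p(159)=97662728555, p(160)=107438159466.
Final step: p(161) = p(160) + p(159) - p(156) - p(154) + p(149) + p(146) - p(139) - p(135) + p(126) + p(121) - p(110) - p(104) + p(91) + p(84) - p(69) - p(61) + p(44) + p(35) - p(16) - p(6)
= 107438159466 + 97662728555 - 73232243759 - 60356673280 + 37027355200 + 27517052599 - 13610949895 - 9035836076 + 3519222692 + 2056148051 - 607163746 - 304801365 + 64112359 + 26543660 - 3554345 - 1121505 + 75175 + 14883 - 231 - 11
= 118159068427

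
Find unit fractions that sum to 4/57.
1/15 + 1/285

Greedy algorithm:
4/57: ceiling(57/4) = 15, use 1/15
1/285: ceiling(285/1) = 285, use 1/285
Result: 4/57 = 1/15 + 1/285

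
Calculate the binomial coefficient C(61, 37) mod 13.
0

Using Lucas' theorem:
Write n=61 and k=37 in base 13:
n in base 13: [4, 9]
k in base 13: [2, 11]
C(61,37) mod 13 = ∏ C(n_i, k_i) mod 13
Digit binomials (mod 13): C(4,2) = 6; C(9,11) = 0 (k_i > n_i)
Product: 6 × 0 = 0 ≡ 0 (mod 13)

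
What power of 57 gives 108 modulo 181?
130

Baby-step giant-step with step n = ⌈√181⌉ = 14.
Baby steps 57^j mod 181 (j:value) for j=0..13: 0:1, 1:57, 2:172, 3:30, 4:81, 5:92, 6:176, 7:77, 8:45, 9:31, 10:138, 11:83, 12:25, 13:158.
Giant-step multiplier: 57^(-14) ≡ 57^(180-14) = 57^166 ≡ 37 (mod 181).
Giant steps γ_i = 108·37^i mod 181: γ_0=108, γ_1=14, γ_2=156, γ_3=161, γ_4=165, γ_5=132, γ_6=178, γ_7=70, γ_8=56, γ_9=81 (in table at j=4).
x = i·n + j = 9·14 + 4 = 130.
Check: 57^130 ≡ 108 (mod 181).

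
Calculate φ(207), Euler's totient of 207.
132

207 = 3^2 × 23
φ(n) = n × ∏(1 - 1/p) for each prime p dividing n
φ(207) = 207 × (1 - 1/3) × (1 - 1/23) = 132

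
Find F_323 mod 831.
455

Matrix identity: Q^n = [[F_(n+1), F_n], [F_n, F_(n-1)]] with Q = [[1,1],[1,0]].
n = 323 = 101000011₂. Square-and-multiply, entries mod 831:
Q^1 = [[1,1],[1,0]]
Q^2 = (Q^1)² = [[2,1],[1,1]]
Q^5 = (Q^2)²·Q = [[8,5],[5,3]]
Q^10 = (Q^5)² = [[89,55],[55,34]]
Q^20 = (Q^10)² = [[143,117],[117,26]]
Q^40 = (Q^20)² = [[67,660],[660,238]]
Q^80 = (Q^40)² = [[490,198],[198,292]]
Q^161 = (Q^80)²·Q = [[358,88],[88,270]]
Q^323 = (Q^161)²·Q = [[42,455],[455,418]]
F_323 mod 831 = Q^323[0][1] = 455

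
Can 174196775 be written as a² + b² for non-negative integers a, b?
Not possible

Factorization: 174196775 = 5^2 × 191^3
By Fermat: n is sum of two squares iff every prime p ≡ 3 (mod 4) appears to even power.
Prime(s) ≡ 3 (mod 4) with odd exponent: [(191, 3)]
Therefore 174196775 cannot be expressed as a² + b².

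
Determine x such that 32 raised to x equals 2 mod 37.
29

Baby-step giant-step with step n = ⌈√37⌉ = 7.
Baby steps 32^j mod 37 (j:value) for j=0..6: 0:1, 1:32, 2:25, 3:23, 4:33, 5:20, 6:11.
Giant-step multiplier: 32^(-7) ≡ 32^(36-7) = 32^29 ≡ 2 (mod 37).
Giant steps γ_i = 2·2^i mod 37: γ_0=2, γ_1=4, γ_2=8, γ_3=16, γ_4=32 (in table at j=1).
x = i·n + j = 4·7 + 1 = 29.
Check: 32^29 ≡ 2 (mod 37).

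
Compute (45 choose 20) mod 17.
7

Using Lucas' theorem:
Write n=45 and k=20 in base 17:
n in base 17: [2, 11]
k in base 17: [1, 3]
C(45,20) mod 17 = ∏ C(n_i, k_i) mod 17
Digit binomials (mod 17): C(2,1) = 2; C(11,3) = 165 ≡ 12
Product: 2 × 12 = 24 ≡ 7 (mod 17)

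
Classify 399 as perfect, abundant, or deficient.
deficient

Proper divisors of 399: sum = 1 + 3 + 7 + 19 + 21 + 57 + 133 = 241
Since 241 < 399, 399 is deficient.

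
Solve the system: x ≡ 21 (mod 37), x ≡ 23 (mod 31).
798

Using Chinese Remainder Theorem:
M = 37 × 31 = 1147
M1 = 31, M2 = 37
y1 = 31^(-1) mod 37 = 6
y2 = 37^(-1) mod 31 = 26
x = (21×31×6 + 23×37×26) mod 1147 = 798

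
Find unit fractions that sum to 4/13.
1/4 + 1/18 + 1/468

Greedy algorithm:
4/13: ceiling(13/4) = 4, use 1/4
3/52: ceiling(52/3) = 18, use 1/18
1/468: ceiling(468/1) = 468, use 1/468
Result: 4/13 = 1/4 + 1/18 + 1/468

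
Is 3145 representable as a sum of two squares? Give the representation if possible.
3² + 56² (a=3, b=56)

Factorization: 3145 = 5 × 17 × 37
By Fermat: n is sum of two squares iff every prime p ≡ 3 (mod 4) appears to even power.
All primes ≡ 3 (mod 4) appear to even power.
Search a = 0, 1, 2, … for 3145 - a² a perfect square: first hit at a = 3: 3145 - 9 = 3136 = 56².
3145 = 3² + 56² = 9 + 3136 ✓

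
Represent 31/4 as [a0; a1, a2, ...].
[7; 1, 3]

Euclidean algorithm steps:
31 = 7 × 4 + 3
4 = 1 × 3 + 1
3 = 3 × 1 + 0
Continued fraction: [7; 1, 3]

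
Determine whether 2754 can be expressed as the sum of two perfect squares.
27² + 45² (a=27, b=45)

Factorization: 2754 = 2 × 3^4 × 17
By Fermat: n is sum of two squares iff every prime p ≡ 3 (mod 4) appears to even power.
All primes ≡ 3 (mod 4) appear to even power.
Search a = 0, 1, 2, … for 2754 - a² a perfect square: first hit at a = 27: 2754 - 729 = 2025 = 45².
2754 = 27² + 45² = 729 + 2025 ✓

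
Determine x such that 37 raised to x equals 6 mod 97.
56

Baby-step giant-step with step n = ⌈√97⌉ = 10.
Baby steps 37^j mod 97 (j:value) for j=0..9: 0:1, 1:37, 2:11, 3:19, 4:24, 5:15, 6:70, 7:68, 8:91, 9:69.
Giant-step multiplier: 37^(-10) ≡ 37^(96-10) = 37^86 ≡ 72 (mod 97).
Giant steps γ_i = 6·72^i mod 97: γ_0=6, γ_1=44, γ_2=64, γ_3=49, γ_4=36, γ_5=70 (in table at j=6).
x = i·n + j = 5·10 + 6 = 56.
Check: 37^56 ≡ 6 (mod 97).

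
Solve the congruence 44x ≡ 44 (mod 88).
x ≡ 1 (mod 2)

gcd(44, 88) = 44, which divides 44, so solutions exist.
Divide through by 44: x ≡ 1 (mod 2).
The coefficient of x is now 1, so x ≡ 1 (mod 2).
Check: 44 × 1 = 44 ≡ 44 (mod 88).
x ≡ 1 (mod 2), giving 44 solutions mod 88.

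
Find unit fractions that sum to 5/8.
1/2 + 1/8

Greedy algorithm:
5/8: ceiling(8/5) = 2, use 1/2
1/8: ceiling(8/1) = 8, use 1/8
Result: 5/8 = 1/2 + 1/8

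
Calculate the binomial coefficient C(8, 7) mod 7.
1

Using Lucas' theorem:
Write n=8 and k=7 in base 7:
n in base 7: [1, 1]
k in base 7: [1, 0]
C(8,7) mod 7 = ∏ C(n_i, k_i) mod 7
Digit binomials (mod 7): C(1,1) = 1; C(1,0) = 1
Product: 1 × 1 = 1 ≡ 1 (mod 7)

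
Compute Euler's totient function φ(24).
8

24 = 2^3 × 3
φ(n) = n × ∏(1 - 1/p) for each prime p dividing n
φ(24) = 24 × (1 - 1/2) × (1 - 1/3) = 8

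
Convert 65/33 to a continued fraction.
[1; 1, 32]

Euclidean algorithm steps:
65 = 1 × 33 + 32
33 = 1 × 32 + 1
32 = 32 × 1 + 0
Continued fraction: [1; 1, 32]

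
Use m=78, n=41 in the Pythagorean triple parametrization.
(4403, 6396, 7765)

Euclid's formula: a = m² - n², b = 2mn, c = m² + n²
m = 78, n = 41
a = 78² - 41² = 6084 - 1681 = 4403
b = 2 × 78 × 41 = 6396
c = 78² + 41² = 6084 + 1681 = 7765
Verification: 4403² + 6396² = 19386409 + 40908816 = 60295225 = 7765² ✓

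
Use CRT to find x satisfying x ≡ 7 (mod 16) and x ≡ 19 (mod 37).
167

Using Chinese Remainder Theorem:
M = 16 × 37 = 592
M1 = 37, M2 = 16
y1 = 37^(-1) mod 16 = 13
y2 = 16^(-1) mod 37 = 7
x = (7×37×13 + 19×16×7) mod 592 = 167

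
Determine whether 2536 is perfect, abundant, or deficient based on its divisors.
deficient

Proper divisors of 2536: sum = 1 + 2 + 4 + 8 + 317 + 634 + 1268 = 2234
Since 2234 < 2536, 2536 is deficient.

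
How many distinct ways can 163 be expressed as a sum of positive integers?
142798995930

p(n) counts ways to write n as a sum of positive integers (order ignored).
Euler's pentagonal recurrence: p(k) = p(k-1) + p(k-2) - p(k-5) - p(k-7) + p(k-12) + p(k-15) - ... (offsets j(3j∓1)/2, signs ++--, p(0)=1, p(<0)=0).
DP table for k = 0..162: p(0)=1, p(1)=1, p(2)=2, p(3)=3, p(4)=5, p(5)=7, p(6)=11, p(7)=15, p(8)=22, p(9)=30, p(10)=42, p(11)=56, p(12)=77, p(13)=101, p(14)=135, p(15)=176, p(16)=231, p(17)=297, p(18)=385, p(19)=490, p(20)=627, p(21)=792, p(22)=1002, p(23)=1255, p(24)=1575, p(25)=1958, p(26)=2436, p(27)=3010, p(28)=3718, p(29)=4565, p(30)=5604, p(31)=6842, p(32)=8349, p(33)=10143, p(34)=12310, p(35)=14883, p(36)=17977, p(37)=21637, p(38)=26015, p(39)=31185, p(40)=37338, p(41)=44583, p(42)=53174, p(43)=63261, p(44)=75175, p(45)=89134, p(46)=105558, p(47)=124754, p(48)=147273, p(49)=173525, p(50)=204226, p(51)=239943, p(52)=281589, p(53)=329931, p(54)=386155, p(55)=451276, p(56)=526823, p(57)=614154, p(58)=715220, p(59)=831820, p(60)=966467, p(61)=1121505, p(62)=1300156, p(63)=1505499, p(64)=1741630, p(65)=2012558, p(66)=2323520, p(67)=2679689, p(68)=3087735, p(69)=3554345, p(70)=4087968, p(71)=4697205, p(72)=5392783, p(73)=6185689, p(74)=7089500, p(75)=8118264, p(76)=9289091, p(77)=10619863, p(78)=12132164, p(79)=13848650, p(80)=15796476, p(81)=18004327, p(82)=20506255, p(83)=23338469, p(84)=26543660, p(85)=30167357, p(86)=34262962, p(87)=38887673, p(88)=44108109, p(89)=49995925, p(90)=56634173, p(91)=64112359, p(92)=72533807, p(93)=82010177, p(94)=92669720, p(95)=104651419, p(96)=118114304, p(97)=133230930, p(98)=150198136, p(99)=169229875, p(100)=190569292, p(101)=214481126, p(102)=241265379, p(103)=271248950, p(104)=304801365, p(105)=342325709, p(106)=384276336, p(107)=431149389, p(108)=483502844, p(109)=541946240, p(110)=607163746, p(111)=679903203, p(112)=761002156, p(113)=851376628, p(114)=952050665, p(115)=1064144451, p(116)=1188908248, p(117)=1327710076, p(118)=1482074143, p(119)=1653668665, p(120)=1844349560, p(121)=2056148051, p(122)=2291320912, p(123)=2552338241, p(124)=2841940500, p(125)=3163127352, p(126)=3519222692, p(127)=3913864295, p(128)=4351078600, p(129)=4835271870, p(130)=5371315400, p(131)=5964539504, p(132)=6620830889, p(133)=7346629512, p(134)=8149040695, p(135)=9035836076, p(136)=10015581680, p(137)=11097645016, p(138)=12292341831, p(139)=13610949895, p(140)=15065878135, p(141)=16670689208, p(142)=18440293320, p(143)=20390982757, p(144)=22540654445, p(145)=24908858009, p(146)=27517052599, p(147)=30388671978, p(148)=33549419497, p(149)=37027355200, p(150)=40853235313, p(151)=45060624582, p(152)=49686288421, p(153)=54770336324, p(154)=60356673280, p(155)=66493182097, p(156)=73232243759, p(157)=80630964769, p(158)=88751778802, p(159)=97662728555, p(160)=107438159466, p(161)=118159068427, p(162)=129913904637.
Final step: p(163) = p(162) + p(161) - p(158) - p(156) + p(151) + p(148) - p(141) - p(137) + p(128) + p(123) - p(112) - p(106) + p(93) + p(86) - p(71) - p(63) + p(46) + p(37) - p(18) - p(8)
= 129913904637 + 118159068427 - 88751778802 - 73232243759 + 45060624582 + 33549419497 - 16670689208 - 11097645016 + 4351078600 + 2552338241 - 761002156 - 384276336 + 82010177 + 34262962 - 4697205 - 1505499 + 105558 + 21637 - 385 - 22
= 142798995930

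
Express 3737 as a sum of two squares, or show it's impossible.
4² + 61² (a=4, b=61)

Factorization: 3737 = 37 × 101
By Fermat: n is sum of two squares iff every prime p ≡ 3 (mod 4) appears to even power.
All primes ≡ 3 (mod 4) appear to even power.
Search a = 0, 1, 2, … for 3737 - a² a perfect square: first hit at a = 4: 3737 - 16 = 3721 = 61².
3737 = 4² + 61² = 16 + 3721 ✓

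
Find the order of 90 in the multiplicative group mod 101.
100

101 is prime, so ord(90) divides φ(101) = 100.
Divisors of 100: 1, 2, 4, 5, 10, 20, 25, 50, 100.
Repeated squaring: 90^1 ≡ 90, 90^2 ≡ 20, 90^4 ≡ 97, 90^8 ≡ 16, 90^16 ≡ 54, 90^32 ≡ 88, 90^64 ≡ 68 (mod 101).
Test 90^d mod 101 for each divisor d in increasing order:
90^1 ≡ 90
90^2 ≡ 20
90^4 ≡ 97
90^5 = 90^4·90^1 ≡ 44
90^10 = 90^8·90^2 ≡ 17
90^20 = 90^16·90^4 ≡ 87
90^25 = 90^16·90^8·90^1 ≡ 91
90^50 = 90^32·90^16·90^2 ≡ 100
90^100 = 90^64·90^32·90^4 ≡ 1  ← first divisor giving 1
The order is 100.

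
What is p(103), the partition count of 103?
271248950

p(n) counts ways to write n as a sum of positive integers (order ignored).
Euler's pentagonal recurrence: p(k) = p(k-1) + p(k-2) - p(k-5) - p(k-7) + p(k-12) + p(k-15) - ... (offsets j(3j∓1)/2, signs ++--, p(0)=1, p(<0)=0).
DP table for k = 0..102: p(0)=1, p(1)=1, p(2)=2, p(3)=3, p(4)=5, p(5)=7, p(6)=11, p(7)=15, p(8)=22, p(9)=30, p(10)=42, p(11)=56, p(12)=77, p(13)=101, p(14)=135, p(15)=176, p(16)=231, p(17)=297, p(18)=385, p(19)=490, p(20)=627, p(21)=792, p(22)=1002, p(23)=1255, p(24)=1575, p(25)=1958, p(26)=2436, p(27)=3010, p(28)=3718, p(29)=4565, p(30)=5604, p(31)=6842, p(32)=8349, p(33)=10143, p(34)=12310, p(35)=14883, p(36)=17977, p(37)=21637, p(38)=26015, p(39)=31185, p(40)=37338, p(41)=44583, p(42)=53174, p(43)=63261, p(44)=75175, p(45)=89134, p(46)=105558, p(47)=124754, p(48)=147273, p(49)=173525, p(50)=204226, p(51)=239943, p(52)=281589, p(53)=329931, p(54)=386155, p(55)=451276, p(56)=526823, p(57)=614154, p(58)=715220, p(59)=831820, p(60)=966467, p(61)=1121505, p(62)=1300156, p(63)=1505499, p(64)=1741630, p(65)=2012558, p(66)=2323520, p(67)=2679689, p(68)=3087735, p(69)=3554345, p(70)=4087968, p(71)=4697205, p(72)=5392783, p(73)=6185689, p(74)=7089500, p(75)=8118264, p(76)=9289091, p(77)=10619863, p(78)=12132164, p(79)=13848650, p(80)=15796476, p(81)=18004327, p(82)=20506255, p(83)=23338469, p(84)=26543660, p(85)=30167357, p(86)=34262962, p(87)=38887673, p(88)=44108109, p(89)=49995925, p(90)=56634173, p(91)=64112359, p(92)=72533807, p(93)=82010177, p(94)=92669720, p(95)=104651419, p(96)=118114304, p(97)=133230930, p(98)=150198136, p(99)=169229875, p(100)=190569292, p(101)=214481126, p(102)=241265379.
Final step: p(103) = p(102) + p(101) - p(98) - p(96) + p(91) + p(88) - p(81) - p(77) + p(68) + p(63) - p(52) - p(46) + p(33) + p(26) - p(11) - p(3)
= 241265379 + 214481126 - 150198136 - 118114304 + 64112359 + 44108109 - 18004327 - 10619863 + 3087735 + 1505499 - 281589 - 105558 + 10143 + 2436 - 56 - 3
= 271248950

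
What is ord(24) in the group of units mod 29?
7

29 is prime, so ord(24) divides φ(29) = 28.
Divisors of 28: 1, 2, 4, 7, 14, 28.
Repeated squaring: 24^1 ≡ 24, 24^2 ≡ 25, 24^4 ≡ 16, 24^8 ≡ 24, 24^16 ≡ 25 (mod 29).
Test 24^d mod 29 for each divisor d in increasing order:
24^1 ≡ 24
24^2 ≡ 25
24^4 ≡ 16
24^7 = 24^4·24^2·24^1 ≡ 1  ← first divisor giving 1
The order is 7.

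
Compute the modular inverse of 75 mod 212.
147

gcd(75, 212) = 1, so the inverse exists.
Extended Euclidean algorithm on (212, 75):
212 = 2 × 75 + 62  ⟹  62 = (1)·212 + (-2)·75
75 = 1 × 62 + 13  ⟹  13 = (-1)·212 + (3)·75
62 = 4 × 13 + 10  ⟹  10 = (5)·212 + (-14)·75
13 = 1 × 10 + 3  ⟹  3 = (-6)·212 + (17)·75
10 = 3 × 3 + 1  ⟹  1 = (23)·212 + (-65)·75
So (-65)·75 ≡ 1 (mod 212), i.e. 75^(-1) ≡ -65 ≡ 147 (mod 212).
Check: 75 × 147 = 11025 ≡ 1 (mod 212)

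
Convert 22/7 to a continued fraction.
[3; 7]

Euclidean algorithm steps:
22 = 3 × 7 + 1
7 = 7 × 1 + 0
Continued fraction: [3; 7]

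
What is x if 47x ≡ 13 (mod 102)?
x ≡ 35 (mod 102)

gcd(47, 102) = 1, which divides 13, so solutions exist.
Find 47^(-1) mod 102 by the extended Euclidean algorithm:
102 = 2 × 47 + 8  ⟹  8 = (1)·102 + (-2)·47
47 = 5 × 8 + 7  ⟹  7 = (-5)·102 + (11)·47
8 = 1 × 7 + 1  ⟹  1 = (6)·102 + (-13)·47
So (-13)·47 ≡ 1 (mod 102), i.e. 47^(-1) ≡ -13 ≡ 89 (mod 102).
x ≡ 89 × 13 = 1157 ≡ 35 (mod 102).
Check: 47 × 35 = 1645 ≡ 13 (mod 102).
Unique solution: x ≡ 35 (mod 102)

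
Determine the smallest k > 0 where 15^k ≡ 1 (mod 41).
40

41 is prime, so ord(15) divides φ(41) = 40.
Divisors of 40: 1, 2, 4, 5, 8, 10, 20, 40.
Repeated squaring: 15^1 ≡ 15, 15^2 ≡ 20, 15^4 ≡ 31, 15^8 ≡ 18, 15^16 ≡ 37, 15^32 ≡ 16 (mod 41).
Test 15^d mod 41 for each divisor d in increasing order:
15^1 ≡ 15
15^2 ≡ 20
15^4 ≡ 31
15^5 = 15^4·15^1 ≡ 14
15^8 ≡ 18
15^10 = 15^8·15^2 ≡ 32
15^20 = 15^16·15^4 ≡ 40
15^40 = 15^32·15^8 ≡ 1  ← first divisor giving 1
The order is 40.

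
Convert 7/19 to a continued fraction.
[0; 2, 1, 2, 2]

Euclidean algorithm steps:
7 = 0 × 19 + 7
19 = 2 × 7 + 5
7 = 1 × 5 + 2
5 = 2 × 2 + 1
2 = 2 × 1 + 0
Continued fraction: [0; 2, 1, 2, 2]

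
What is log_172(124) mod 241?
69

Baby-step giant-step with step n = ⌈√241⌉ = 16.
Baby steps 172^j mod 241 (j:value) for j=0..15: 0:1, 1:172, 2:182, 3:215, 4:107, 5:88, 6:194, 7:110, 8:122, 9:17, 10:32, 11:202, 12:40, 13:132, 14:50, 15:165.
Giant-step multiplier: 172^(-16) ≡ 172^(240-16) = 172^224 ≡ 54 (mod 241).
Giant steps γ_i = 124·54^i mod 241: γ_0=124, γ_1=189, γ_2=84, γ_3=198, γ_4=88 (in table at j=5).
x = i·n + j = 4·16 + 5 = 69.
Check: 172^69 ≡ 124 (mod 241).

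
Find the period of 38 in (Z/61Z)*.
20

61 is prime, so ord(38) divides φ(61) = 60.
Divisors of 60: 1, 2, 3, 4, 5, 6, 10, 12, 15, 20, 30, 60.
Repeated squaring: 38^1 ≡ 38, 38^2 ≡ 41, 38^4 ≡ 34, 38^8 ≡ 58, 38^16 ≡ 9, 38^32 ≡ 20 (mod 61).
Test 38^d mod 61 for each divisor d in increasing order:
38^1 ≡ 38
38^2 ≡ 41
38^3 = 38^2·38^1 ≡ 33
38^4 ≡ 34
38^5 = 38^4·38^1 ≡ 11
38^6 = 38^4·38^2 ≡ 52
38^10 = 38^8·38^2 ≡ 60
38^12 = 38^8·38^4 ≡ 20
38^15 = 38^8·38^4·38^2·38^1 ≡ 50
38^20 = 38^16·38^4 ≡ 1  ← first divisor giving 1
The order is 20.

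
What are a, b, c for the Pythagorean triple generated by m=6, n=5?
(11, 60, 61)

Euclid's formula: a = m² - n², b = 2mn, c = m² + n²
m = 6, n = 5
a = 6² - 5² = 36 - 25 = 11
b = 2 × 6 × 5 = 60
c = 6² + 5² = 36 + 25 = 61
Verification: 11² + 60² = 121 + 3600 = 3721 = 61² ✓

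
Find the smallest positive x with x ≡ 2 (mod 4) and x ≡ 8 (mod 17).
42

Using Chinese Remainder Theorem:
M = 4 × 17 = 68
M1 = 17, M2 = 4
y1 = 17^(-1) mod 4 = 1
y2 = 4^(-1) mod 17 = 13
x = (2×17×1 + 8×4×13) mod 68 = 42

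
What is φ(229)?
228

229 = 229
φ(n) = n × ∏(1 - 1/p) for each prime p dividing n
φ(229) = 229 × (1 - 1/229) = 228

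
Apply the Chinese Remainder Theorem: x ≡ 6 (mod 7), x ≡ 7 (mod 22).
139

Using Chinese Remainder Theorem:
M = 7 × 22 = 154
M1 = 22, M2 = 7
y1 = 22^(-1) mod 7 = 1
y2 = 7^(-1) mod 22 = 19
x = (6×22×1 + 7×7×19) mod 154 = 139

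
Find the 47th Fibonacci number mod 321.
232

Matrix identity: Q^n = [[F_(n+1), F_n], [F_n, F_(n-1)]] with Q = [[1,1],[1,0]].
n = 47 = 101111₂. Square-and-multiply, entries mod 321:
Q^1 = [[1,1],[1,0]]
Q^2 = (Q^1)² = [[2,1],[1,1]]
Q^5 = (Q^2)²·Q = [[8,5],[5,3]]
Q^11 = (Q^5)²·Q = [[144,89],[89,55]]
Q^23 = (Q^11)²·Q = [[144,88],[88,56]]
Q^47 = (Q^23)²·Q = [[177,232],[232,266]]
F_47 mod 321 = Q^47[0][1] = 232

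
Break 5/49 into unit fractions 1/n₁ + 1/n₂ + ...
1/10 + 1/490

Greedy algorithm:
5/49: ceiling(49/5) = 10, use 1/10
1/490: ceiling(490/1) = 490, use 1/490
Result: 5/49 = 1/10 + 1/490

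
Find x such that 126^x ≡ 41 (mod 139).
104

Baby-step giant-step with step n = ⌈√139⌉ = 12.
Baby steps 126^j mod 139 (j:value) for j=0..11: 0:1, 1:126, 2:30, 3:27, 4:66, 5:115, 6:34, 7:114, 8:47, 9:84, 10:20, 11:18.
Giant-step multiplier: 126^(-12) ≡ 126^(138-12) = 126^126 ≡ 79 (mod 139).
Giant steps γ_i = 41·79^i mod 139: γ_0=41, γ_1=42, γ_2=121, γ_3=107, γ_4=113, γ_5=31, γ_6=86, γ_7=122, γ_8=47 (in table at j=8).
x = i·n + j = 8·12 + 8 = 104.
Check: 126^104 ≡ 41 (mod 139).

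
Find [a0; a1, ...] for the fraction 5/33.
[0; 6, 1, 1, 2]

Euclidean algorithm steps:
5 = 0 × 33 + 5
33 = 6 × 5 + 3
5 = 1 × 3 + 2
3 = 1 × 2 + 1
2 = 2 × 1 + 0
Continued fraction: [0; 6, 1, 1, 2]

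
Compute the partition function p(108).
483502844

p(n) counts ways to write n as a sum of positive integers (order ignored).
Euler's pentagonal recurrence: p(k) = p(k-1) + p(k-2) - p(k-5) - p(k-7) + p(k-12) + p(k-15) - ... (offsets j(3j∓1)/2, signs ++--, p(0)=1, p(<0)=0).
DP table for k = 0..107: p(0)=1, p(1)=1, p(2)=2, p(3)=3, p(4)=5, p(5)=7, p(6)=11, p(7)=15, p(8)=22, p(9)=30, p(10)=42, p(11)=56, p(12)=77, p(13)=101, p(14)=135, p(15)=176, p(16)=231, p(17)=297, p(18)=385, p(19)=490, p(20)=627, p(21)=792, p(22)=1002, p(23)=1255, p(24)=1575, p(25)=1958, p(26)=2436, p(27)=3010, p(28)=3718, p(29)=4565, p(30)=5604, p(31)=6842, p(32)=8349, p(33)=10143, p(34)=12310, p(35)=14883, p(36)=17977, p(37)=21637, p(38)=26015, p(39)=31185, p(40)=37338, p(41)=44583, p(42)=53174, p(43)=63261, p(44)=75175, p(45)=89134, p(46)=105558, p(47)=124754, p(48)=147273, p(49)=173525, p(50)=204226, p(51)=239943, p(52)=281589, p(53)=329931, p(54)=386155, p(55)=451276, p(56)=526823, p(57)=614154, p(58)=715220, p(59)=831820, p(60)=966467, p(61)=1121505, p(62)=1300156, p(63)=1505499, p(64)=1741630, p(65)=2012558, p(66)=2323520, p(67)=2679689, p(68)=3087735, p(69)=3554345, p(70)=4087968, p(71)=4697205, p(72)=5392783, p(73)=6185689, p(74)=7089500, p(75)=8118264, p(76)=9289091, p(77)=10619863, p(78)=12132164, p(79)=13848650, p(80)=15796476, p(81)=18004327, p(82)=20506255, p(83)=23338469, p(84)=26543660, p(85)=30167357, p(86)=34262962, p(87)=38887673, p(88)=44108109, p(89)=49995925, p(90)=56634173, p(91)=64112359, p(92)=72533807, p(93)=82010177, p(94)=92669720, p(95)=104651419, p(96)=118114304, p(97)=133230930, p(98)=150198136, p(99)=169229875, p(100)=190569292, p(101)=214481126, p(102)=241265379, p(103)=271248950, p(104)=304801365, p(105)=342325709, p(106)=384276336, p(107)=431149389.
Final step: p(108) = p(107) + p(106) - p(103) - p(101) + p(96) + p(93) - p(86) - p(82) + p(73) + p(68) - p(57) - p(51) + p(38) + p(31) - p(16) - p(8)
= 431149389 + 384276336 - 271248950 - 214481126 + 118114304 + 82010177 - 34262962 - 20506255 + 6185689 + 3087735 - 614154 - 239943 + 26015 + 6842 - 231 - 22
= 483502844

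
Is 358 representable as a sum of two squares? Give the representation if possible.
Not possible

Factorization: 358 = 2 × 179
By Fermat: n is sum of two squares iff every prime p ≡ 3 (mod 4) appears to even power.
Prime(s) ≡ 3 (mod 4) with odd exponent: [(179, 1)]
Therefore 358 cannot be expressed as a² + b².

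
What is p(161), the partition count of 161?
118159068427

p(n) counts ways to write n as a sum of positive integers (order ignored).
Euler's pentagonal recurrence: p(k) = p(k-1) + p(k-2) - p(k-5) - p(k-7) + p(k-12) + p(k-15) - ... (offsets j(3j∓1)/2, signs ++--, p(0)=1, p(<0)=0).
DP table for k = 0..160: p(0)=1, p(1)=1, p(2)=2, p(3)=3, p(4)=5, p(5)=7, p(6)=11, p(7)=15, p(8)=22, p(9)=30, p(10)=42, p(11)=56, p(12)=77, p(13)=101, p(14)=135, p(15)=176, p(16)=231, p(17)=297, p(18)=385, p(19)=490, p(20)=627, p(21)=792, p(22)=1002, p(23)=1255, p(24)=1575, p(25)=1958, p(26)=2436, p(27)=3010, p(28)=3718, p(29)=4565, p(30)=5604, p(31)=6842, p(32)=8349, p(33)=10143, p(34)=12310, p(35)=14883, p(36)=17977, p(37)=21637, p(38)=26015, p(39)=31185, p(40)=37338, p(41)=44583, p(42)=53174, p(43)=63261, p(44)=75175, p(45)=89134, p(46)=105558, p(47)=124754, p(48)=147273, p(49)=173525, p(50)=204226, p(51)=239943, p(52)=281589, p(53)=329931, p(54)=386155, p(55)=451276, p(56)=526823, p(57)=614154, p(58)=715220, p(59)=831820, p(60)=966467, p(61)=1121505, p(62)=1300156, p(63)=1505499, p(64)=1741630, p(65)=2012558, p(66)=2323520, p(67)=2679689, p(68)=3087735, p(69)=3554345, p(70)=4087968, p(71)=4697205, p(72)=5392783, p(73)=6185689, p(74)=7089500, p(75)=8118264, p(76)=9289091, p(77)=10619863, p(78)=12132164, p(79)=13848650, p(80)=15796476, p(81)=18004327, p(82)=20506255, p(83)=23338469, p(84)=26543660, p(85)=30167357, p(86)=34262962, p(87)=38887673, p(88)=44108109, p(89)=49995925, p(90)=56634173, p(91)=64112359, p(92)=72533807, p(93)=82010177, p(94)=92669720, p(95)=104651419, p(96)=118114304, p(97)=133230930, p(98)=150198136, p(99)=169229875, p(100)=190569292, p(101)=214481126, p(102)=241265379, p(103)=271248950, p(104)=304801365, p(105)=342325709, p(106)=384276336, p(107)=431149389, p(108)=483502844, p(109)=541946240, p(110)=607163746, p(111)=679903203, p(112)=761002156, p(113)=851376628, p(114)=952050665, p(115)=1064144451, p(116)=1188908248, p(117)=1327710076, p(118)=1482074143, p(119)=1653668665, p(120)=1844349560, p(121)=2056148051, p(122)=2291320912, p(123)=2552338241, p(124)=2841940500, p(125)=3163127352, p(126)=3519222692, p(127)=3913864295, p(128)=4351078600, p(129)=4835271870, p(130)=5371315400, p(131)=5964539504, p(132)=6620830889, p(133)=7346629512, p(134)=8149040695, p(135)=9035836076, p(136)=10015581680, p(137)=11097645016, p(138)=12292341831, p(139)=13610949895, p(140)=15065878135, p(141)=16670689208, p(142)=18440293320, p(143)=20390982757, p(144)=22540654445, p(145)=24908858009, p(146)=27517052599, p(147)=30388671978, p(148)=33549419497, p(149)=37027355200, p(150)=40853235313, p(151)=45060624582, p(152)=49686288421, p(153)=54770336324, p(154)=60356673280, p(155)=66493182097, p(156)=73232243759, p(157)=80630964769, p(158)=88751778802, p(159)=97662728555, p(160)=107438159466.
Final step: p(161) = p(160) + p(159) - p(156) - p(154) + p(149) + p(146) - p(139) - p(135) + p(126) + p(121) - p(110) - p(104) + p(91) + p(84) - p(69) - p(61) + p(44) + p(35) - p(16) - p(6)
= 107438159466 + 97662728555 - 73232243759 - 60356673280 + 37027355200 + 27517052599 - 13610949895 - 9035836076 + 3519222692 + 2056148051 - 607163746 - 304801365 + 64112359 + 26543660 - 3554345 - 1121505 + 75175 + 14883 - 231 - 11
= 118159068427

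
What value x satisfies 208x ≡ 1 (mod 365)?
272

gcd(208, 365) = 1, so the inverse exists.
Extended Euclidean algorithm on (365, 208):
365 = 1 × 208 + 157  ⟹  157 = (1)·365 + (-1)·208
208 = 1 × 157 + 51  ⟹  51 = (-1)·365 + (2)·208
157 = 3 × 51 + 4  ⟹  4 = (4)·365 + (-7)·208
51 = 12 × 4 + 3  ⟹  3 = (-49)·365 + (86)·208
4 = 1 × 3 + 1  ⟹  1 = (53)·365 + (-93)·208
So (-93)·208 ≡ 1 (mod 365), i.e. 208^(-1) ≡ -93 ≡ 272 (mod 365).
Check: 208 × 272 = 56576 ≡ 1 (mod 365)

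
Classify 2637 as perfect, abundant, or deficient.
deficient

Proper divisors of 2637: sum = 1 + 3 + 9 + 293 + 879 = 1185
Since 1185 < 2637, 2637 is deficient.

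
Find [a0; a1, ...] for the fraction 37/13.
[2; 1, 5, 2]

Euclidean algorithm steps:
37 = 2 × 13 + 11
13 = 1 × 11 + 2
11 = 5 × 2 + 1
2 = 2 × 1 + 0
Continued fraction: [2; 1, 5, 2]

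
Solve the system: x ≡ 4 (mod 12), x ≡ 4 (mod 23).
4

Using Chinese Remainder Theorem:
M = 12 × 23 = 276
M1 = 23, M2 = 12
y1 = 23^(-1) mod 12 = 11
y2 = 12^(-1) mod 23 = 2
x = (4×23×11 + 4×12×2) mod 276 = 4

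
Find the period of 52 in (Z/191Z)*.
19

191 is prime, so ord(52) divides φ(191) = 190.
Divisors of 190: 1, 2, 5, 10, 19, 38, 95, 190.
Repeated squaring: 52^1 ≡ 52, 52^2 ≡ 30, 52^4 ≡ 136, 52^8 ≡ 160, 52^16 ≡ 6, 52^32 ≡ 36, 52^64 ≡ 150, 52^128 ≡ 153 (mod 191).
Test 52^d mod 191 for each divisor d in increasing order:
52^1 ≡ 52
52^2 ≡ 30
52^5 = 52^4·52^1 ≡ 5
52^10 = 52^8·52^2 ≡ 25
52^19 = 52^16·52^2·52^1 ≡ 1  ← first divisor giving 1
The order is 19.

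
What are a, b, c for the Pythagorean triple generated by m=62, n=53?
(1035, 6572, 6653)

Euclid's formula: a = m² - n², b = 2mn, c = m² + n²
m = 62, n = 53
a = 62² - 53² = 3844 - 2809 = 1035
b = 2 × 62 × 53 = 6572
c = 62² + 53² = 3844 + 2809 = 6653
Verification: 1035² + 6572² = 1071225 + 43191184 = 44262409 = 6653² ✓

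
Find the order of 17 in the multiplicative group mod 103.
51

103 is prime, so ord(17) divides φ(103) = 102.
Divisors of 102: 1, 2, 3, 6, 17, 34, 51, 102.
Repeated squaring: 17^1 ≡ 17, 17^2 ≡ 83, 17^4 ≡ 91, 17^8 ≡ 41, 17^16 ≡ 33, 17^32 ≡ 59, 17^64 ≡ 82 (mod 103).
Test 17^d mod 103 for each divisor d in increasing order:
17^1 ≡ 17
17^2 ≡ 83
17^3 = 17^2·17^1 ≡ 72
17^6 = 17^4·17^2 ≡ 34
17^17 = 17^16·17^1 ≡ 46
17^34 = 17^32·17^2 ≡ 56
17^51 = 17^32·17^16·17^2·17^1 ≡ 1  ← first divisor giving 1
The order is 51.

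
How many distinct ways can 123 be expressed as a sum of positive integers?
2552338241

p(n) counts ways to write n as a sum of positive integers (order ignored).
Euler's pentagonal recurrence: p(k) = p(k-1) + p(k-2) - p(k-5) - p(k-7) + p(k-12) + p(k-15) - ... (offsets j(3j∓1)/2, signs ++--, p(0)=1, p(<0)=0).
DP table for k = 0..122: p(0)=1, p(1)=1, p(2)=2, p(3)=3, p(4)=5, p(5)=7, p(6)=11, p(7)=15, p(8)=22, p(9)=30, p(10)=42, p(11)=56, p(12)=77, p(13)=101, p(14)=135, p(15)=176, p(16)=231, p(17)=297, p(18)=385, p(19)=490, p(20)=627, p(21)=792, p(22)=1002, p(23)=1255, p(24)=1575, p(25)=1958, p(26)=2436, p(27)=3010, p(28)=3718, p(29)=4565, p(30)=5604, p(31)=6842, p(32)=8349, p(33)=10143, p(34)=12310, p(35)=14883, p(36)=17977, p(37)=21637, p(38)=26015, p(39)=31185, p(40)=37338, p(41)=44583, p(42)=53174, p(43)=63261, p(44)=75175, p(45)=89134, p(46)=105558, p(47)=124754, p(48)=147273, p(49)=173525, p(50)=204226, p(51)=239943, p(52)=281589, p(53)=329931, p(54)=386155, p(55)=451276, p(56)=526823, p(57)=614154, p(58)=715220, p(59)=831820, p(60)=966467, p(61)=1121505, p(62)=1300156, p(63)=1505499, p(64)=1741630, p(65)=2012558, p(66)=2323520, p(67)=2679689, p(68)=3087735, p(69)=3554345, p(70)=4087968, p(71)=4697205, p(72)=5392783, p(73)=6185689, p(74)=7089500, p(75)=8118264, p(76)=9289091, p(77)=10619863, p(78)=12132164, p(79)=13848650, p(80)=15796476, p(81)=18004327, p(82)=20506255, p(83)=23338469, p(84)=26543660, p(85)=30167357, p(86)=34262962, p(87)=38887673, p(88)=44108109, p(89)=49995925, p(90)=56634173, p(91)=64112359, p(92)=72533807, p(93)=82010177, p(94)=92669720, p(95)=104651419, p(96)=118114304, p(97)=133230930, p(98)=150198136, p(99)=169229875, p(100)=190569292, p(101)=214481126, p(102)=241265379, p(103)=271248950, p(104)=304801365, p(105)=342325709, p(106)=384276336, p(107)=431149389, p(108)=483502844, p(109)=541946240, p(110)=607163746, p(111)=679903203, p(112)=761002156, p(113)=851376628, p(114)=952050665, p(115)=1064144451, p(116)=1188908248, p(117)=1327710076, p(118)=1482074143, p(119)=1653668665, p(120)=1844349560, p(121)=2056148051, p(122)=2291320912.
Final step: p(123) = p(122) + p(121) - p(118) - p(116) + p(111) + p(108) - p(101) - p(97) + p(88) + p(83) - p(72) - p(66) + p(53) + p(46) - p(31) - p(23) + p(6)
= 2291320912 + 2056148051 - 1482074143 - 1188908248 + 679903203 + 483502844 - 214481126 - 133230930 + 44108109 + 23338469 - 5392783 - 2323520 + 329931 + 105558 - 6842 - 1255 + 11
= 2552338241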